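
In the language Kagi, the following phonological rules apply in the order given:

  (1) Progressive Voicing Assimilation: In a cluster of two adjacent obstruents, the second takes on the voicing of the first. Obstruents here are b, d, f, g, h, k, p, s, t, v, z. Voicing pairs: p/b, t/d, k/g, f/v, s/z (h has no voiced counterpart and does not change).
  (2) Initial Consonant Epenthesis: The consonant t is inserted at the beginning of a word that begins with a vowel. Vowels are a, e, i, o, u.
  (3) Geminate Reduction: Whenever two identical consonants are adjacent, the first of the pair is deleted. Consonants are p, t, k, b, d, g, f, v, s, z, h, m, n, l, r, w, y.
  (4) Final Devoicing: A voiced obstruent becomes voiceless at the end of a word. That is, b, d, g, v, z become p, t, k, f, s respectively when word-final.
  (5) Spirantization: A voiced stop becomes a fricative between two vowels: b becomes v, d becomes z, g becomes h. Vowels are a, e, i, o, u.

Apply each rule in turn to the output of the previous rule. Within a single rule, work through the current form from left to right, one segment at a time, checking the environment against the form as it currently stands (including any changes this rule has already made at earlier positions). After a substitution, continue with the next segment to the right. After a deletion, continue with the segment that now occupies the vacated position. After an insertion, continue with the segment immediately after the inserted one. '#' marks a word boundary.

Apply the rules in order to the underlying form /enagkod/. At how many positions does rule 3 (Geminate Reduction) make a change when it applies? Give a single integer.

(1) Progressive Voicing Assimilation: [enagkod] → [enaggod]
(2) Initial Consonant Epenthesis: [enaggod] → [tenaggod]
(3) Geminate Reduction: [tenaggod] → [tenagod]
(4) Final Devoicing: [tenagod] → [tenagot]
(5) Spirantization: [tenagot] → [tenahot]
Rule 3 changed 1 position(s).

1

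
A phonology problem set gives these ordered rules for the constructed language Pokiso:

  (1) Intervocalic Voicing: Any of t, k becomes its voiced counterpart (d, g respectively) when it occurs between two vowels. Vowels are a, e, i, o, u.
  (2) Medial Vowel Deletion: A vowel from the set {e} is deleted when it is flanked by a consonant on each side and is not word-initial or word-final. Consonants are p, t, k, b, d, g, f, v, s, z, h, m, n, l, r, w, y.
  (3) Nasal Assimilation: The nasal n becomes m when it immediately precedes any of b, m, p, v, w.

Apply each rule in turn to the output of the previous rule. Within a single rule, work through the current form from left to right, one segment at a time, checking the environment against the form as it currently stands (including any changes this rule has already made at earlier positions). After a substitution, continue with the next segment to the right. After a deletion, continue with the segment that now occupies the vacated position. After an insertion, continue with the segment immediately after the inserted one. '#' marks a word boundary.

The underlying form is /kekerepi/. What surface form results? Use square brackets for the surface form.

[kgrpi]

(1) Intervocalic Voicing: [kekerepi] → [kegerepi]
(2) Medial Vowel Deletion: [kegerepi] → [kgrpi]
(3) Nasal Assimilation: no change — [kgrpi]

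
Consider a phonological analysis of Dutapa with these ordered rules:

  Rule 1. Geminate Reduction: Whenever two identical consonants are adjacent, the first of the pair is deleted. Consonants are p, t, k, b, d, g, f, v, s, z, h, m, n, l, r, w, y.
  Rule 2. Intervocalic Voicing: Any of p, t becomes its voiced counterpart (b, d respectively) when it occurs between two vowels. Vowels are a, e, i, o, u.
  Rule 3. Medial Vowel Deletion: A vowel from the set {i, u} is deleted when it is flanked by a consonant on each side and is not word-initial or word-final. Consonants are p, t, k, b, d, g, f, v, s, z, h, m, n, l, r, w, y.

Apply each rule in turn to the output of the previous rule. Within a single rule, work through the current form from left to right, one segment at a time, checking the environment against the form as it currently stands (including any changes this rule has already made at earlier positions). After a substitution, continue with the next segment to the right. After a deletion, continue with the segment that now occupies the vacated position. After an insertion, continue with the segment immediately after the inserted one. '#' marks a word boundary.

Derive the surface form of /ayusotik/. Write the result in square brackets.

Rule 1 Geminate Reduction: no change — [ayusotik]
Rule 2 Intervocalic Voicing: [ayusotik] → [ayusodik]
Rule 3 Medial Vowel Deletion: [ayusodik] → [aysodk]

[aysodk]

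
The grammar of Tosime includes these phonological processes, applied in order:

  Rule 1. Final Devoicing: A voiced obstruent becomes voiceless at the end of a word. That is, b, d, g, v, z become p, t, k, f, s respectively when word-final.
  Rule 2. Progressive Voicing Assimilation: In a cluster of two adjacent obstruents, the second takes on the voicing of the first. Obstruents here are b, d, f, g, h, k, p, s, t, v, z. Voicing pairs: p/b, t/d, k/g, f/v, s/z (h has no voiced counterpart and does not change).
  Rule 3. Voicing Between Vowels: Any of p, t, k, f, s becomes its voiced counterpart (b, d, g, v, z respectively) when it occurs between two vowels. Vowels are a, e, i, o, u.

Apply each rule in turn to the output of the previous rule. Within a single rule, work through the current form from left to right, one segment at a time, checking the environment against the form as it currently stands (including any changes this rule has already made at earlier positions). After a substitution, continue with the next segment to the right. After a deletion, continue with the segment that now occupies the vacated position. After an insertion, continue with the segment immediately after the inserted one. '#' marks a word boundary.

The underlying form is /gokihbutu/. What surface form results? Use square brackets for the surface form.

Rule 1 Final Devoicing: no change — [gokihbutu]
Rule 2 Progressive Voicing Assimilation: [gokihbutu] → [gokihputu]
Rule 3 Voicing Between Vowels: [gokihputu] → [gogihpudu]

[gogihpudu]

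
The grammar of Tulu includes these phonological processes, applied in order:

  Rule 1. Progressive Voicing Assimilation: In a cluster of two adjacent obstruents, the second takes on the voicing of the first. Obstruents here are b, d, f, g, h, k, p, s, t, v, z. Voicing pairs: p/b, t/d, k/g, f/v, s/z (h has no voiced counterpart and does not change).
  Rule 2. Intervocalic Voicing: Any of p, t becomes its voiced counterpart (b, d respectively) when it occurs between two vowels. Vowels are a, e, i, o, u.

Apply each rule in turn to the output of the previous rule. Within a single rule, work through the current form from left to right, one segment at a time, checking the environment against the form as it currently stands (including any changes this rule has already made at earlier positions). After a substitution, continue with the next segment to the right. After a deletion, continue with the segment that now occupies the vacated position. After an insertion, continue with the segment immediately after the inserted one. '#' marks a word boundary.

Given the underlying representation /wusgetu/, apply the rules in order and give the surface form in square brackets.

[wuskedu]

Rule 1 Progressive Voicing Assimilation: [wusgetu] → [wusketu]
Rule 2 Intervocalic Voicing: [wusketu] → [wuskedu]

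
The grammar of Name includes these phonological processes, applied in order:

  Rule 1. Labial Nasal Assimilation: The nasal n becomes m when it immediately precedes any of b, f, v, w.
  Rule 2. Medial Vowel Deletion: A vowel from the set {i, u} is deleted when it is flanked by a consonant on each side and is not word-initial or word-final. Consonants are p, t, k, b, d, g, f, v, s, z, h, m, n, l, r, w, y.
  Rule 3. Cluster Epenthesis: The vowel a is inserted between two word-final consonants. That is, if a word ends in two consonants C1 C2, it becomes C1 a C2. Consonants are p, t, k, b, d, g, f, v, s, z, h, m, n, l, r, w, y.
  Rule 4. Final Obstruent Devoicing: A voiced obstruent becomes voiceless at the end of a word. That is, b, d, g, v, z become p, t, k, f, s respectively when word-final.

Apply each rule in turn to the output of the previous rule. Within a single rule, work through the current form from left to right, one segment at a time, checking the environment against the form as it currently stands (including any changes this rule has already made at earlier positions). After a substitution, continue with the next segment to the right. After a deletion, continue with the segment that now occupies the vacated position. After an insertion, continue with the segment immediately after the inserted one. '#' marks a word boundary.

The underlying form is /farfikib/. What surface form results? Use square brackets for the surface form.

[farfkap]

Rule 1 Labial Nasal Assimilation: no change — [farfikib]
Rule 2 Medial Vowel Deletion: [farfikib] → [farfkb]
Rule 3 Cluster Epenthesis: [farfkb] → [farfkab]
Rule 4 Final Obstruent Devoicing: [farfkab] → [farfkap]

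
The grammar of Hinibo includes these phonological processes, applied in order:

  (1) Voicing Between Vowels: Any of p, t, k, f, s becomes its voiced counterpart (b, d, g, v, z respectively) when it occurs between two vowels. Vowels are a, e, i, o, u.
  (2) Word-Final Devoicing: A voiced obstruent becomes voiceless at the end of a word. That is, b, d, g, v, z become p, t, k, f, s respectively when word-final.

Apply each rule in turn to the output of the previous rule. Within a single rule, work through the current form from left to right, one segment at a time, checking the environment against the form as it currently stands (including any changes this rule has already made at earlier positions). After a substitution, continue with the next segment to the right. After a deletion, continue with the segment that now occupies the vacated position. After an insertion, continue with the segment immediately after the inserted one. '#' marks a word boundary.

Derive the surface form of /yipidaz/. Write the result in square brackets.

[yibidas]

(1) Voicing Between Vowels: [yipidaz] → [yibidaz]
(2) Word-Final Devoicing: [yibidaz] → [yibidas]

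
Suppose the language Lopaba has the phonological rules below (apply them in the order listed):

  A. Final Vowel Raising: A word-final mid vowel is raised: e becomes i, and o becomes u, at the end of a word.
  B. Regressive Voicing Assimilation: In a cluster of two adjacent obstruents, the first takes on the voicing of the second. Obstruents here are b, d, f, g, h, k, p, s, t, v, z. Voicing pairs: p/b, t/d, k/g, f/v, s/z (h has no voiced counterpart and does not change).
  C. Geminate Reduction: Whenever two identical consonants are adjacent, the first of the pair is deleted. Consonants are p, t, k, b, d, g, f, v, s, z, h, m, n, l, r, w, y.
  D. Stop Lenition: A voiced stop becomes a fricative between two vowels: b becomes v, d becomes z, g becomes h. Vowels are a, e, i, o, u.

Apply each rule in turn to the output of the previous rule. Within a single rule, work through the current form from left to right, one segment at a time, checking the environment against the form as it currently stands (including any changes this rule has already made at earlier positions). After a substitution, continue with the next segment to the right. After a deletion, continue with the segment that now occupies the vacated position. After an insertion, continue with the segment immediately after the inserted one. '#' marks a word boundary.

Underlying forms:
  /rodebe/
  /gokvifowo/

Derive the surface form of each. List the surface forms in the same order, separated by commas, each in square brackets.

[rozevi], [gogvifowu]

/rodebe/:
  A Final Vowel Raising: [rodebe] → [rodebi]
  B Regressive Voicing Assimilation: no change — [rodebi]
  C Geminate Reduction: no change — [rodebi]
  D Stop Lenition: [rodebi] → [rozevi]
/gokvifowo/:
  A Final Vowel Raising: [gokvifowo] → [gokvifowu]
  B Regressive Voicing Assimilation: [gokvifowu] → [gogvifowu]
  C Geminate Reduction: no change — [gogvifowu]
  D Stop Lenition: no change — [gogvifowu]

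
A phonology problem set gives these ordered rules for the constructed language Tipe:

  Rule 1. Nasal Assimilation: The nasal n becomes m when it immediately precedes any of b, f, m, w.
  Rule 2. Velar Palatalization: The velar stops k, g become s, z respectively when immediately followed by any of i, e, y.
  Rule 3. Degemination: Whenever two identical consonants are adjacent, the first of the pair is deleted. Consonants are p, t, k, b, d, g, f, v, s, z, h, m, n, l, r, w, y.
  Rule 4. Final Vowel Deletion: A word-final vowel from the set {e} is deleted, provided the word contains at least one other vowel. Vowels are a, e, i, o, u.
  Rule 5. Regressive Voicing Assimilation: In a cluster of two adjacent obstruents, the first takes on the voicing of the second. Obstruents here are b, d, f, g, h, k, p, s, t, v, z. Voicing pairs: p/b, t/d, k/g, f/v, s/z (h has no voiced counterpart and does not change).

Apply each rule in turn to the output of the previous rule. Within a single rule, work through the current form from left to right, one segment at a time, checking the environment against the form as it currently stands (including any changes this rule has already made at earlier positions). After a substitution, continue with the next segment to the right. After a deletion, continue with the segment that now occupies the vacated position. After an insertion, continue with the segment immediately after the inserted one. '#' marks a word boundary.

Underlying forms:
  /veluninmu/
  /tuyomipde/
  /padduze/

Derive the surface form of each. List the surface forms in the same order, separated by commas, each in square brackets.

[velunimu], [tuyomibd], [paduz]

/veluninmu/:
  Rule 1 Nasal Assimilation: [veluninmu] → [velunimmu]
  Rule 2 Velar Palatalization: no change — [velunimmu]
  Rule 3 Degemination: [velunimmu] → [velunimu]
  Rule 4 Final Vowel Deletion: no change — [velunimu]
  Rule 5 Regressive Voicing Assimilation: no change — [velunimu]
/tuyomipde/:
  Rule 1 Nasal Assimilation: no change — [tuyomipde]
  Rule 2 Velar Palatalization: no change — [tuyomipde]
  Rule 3 Degemination: no change — [tuyomipde]
  Rule 4 Final Vowel Deletion: [tuyomipde] → [tuyomipd]
  Rule 5 Regressive Voicing Assimilation: [tuyomipd] → [tuyomibd]
/padduze/:
  Rule 1 Nasal Assimilation: no change — [padduze]
  Rule 2 Velar Palatalization: no change — [padduze]
  Rule 3 Degemination: [padduze] → [paduze]
  Rule 4 Final Vowel Deletion: [paduze] → [paduz]
  Rule 5 Regressive Voicing Assimilation: no change — [paduz]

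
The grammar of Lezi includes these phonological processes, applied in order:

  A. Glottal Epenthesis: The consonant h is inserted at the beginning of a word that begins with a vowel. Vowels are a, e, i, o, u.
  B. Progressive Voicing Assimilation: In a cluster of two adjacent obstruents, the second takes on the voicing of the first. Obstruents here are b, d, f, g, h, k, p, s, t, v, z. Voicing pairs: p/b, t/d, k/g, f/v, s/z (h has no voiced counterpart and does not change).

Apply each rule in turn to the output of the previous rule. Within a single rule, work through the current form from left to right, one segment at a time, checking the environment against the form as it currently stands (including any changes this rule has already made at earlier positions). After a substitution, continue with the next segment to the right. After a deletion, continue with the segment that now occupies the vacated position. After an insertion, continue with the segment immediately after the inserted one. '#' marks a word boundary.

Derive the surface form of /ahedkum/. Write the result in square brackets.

[hahedgum]

A Glottal Epenthesis: [ahedkum] → [hahedkum]
B Progressive Voicing Assimilation: [hahedkum] → [hahedgum]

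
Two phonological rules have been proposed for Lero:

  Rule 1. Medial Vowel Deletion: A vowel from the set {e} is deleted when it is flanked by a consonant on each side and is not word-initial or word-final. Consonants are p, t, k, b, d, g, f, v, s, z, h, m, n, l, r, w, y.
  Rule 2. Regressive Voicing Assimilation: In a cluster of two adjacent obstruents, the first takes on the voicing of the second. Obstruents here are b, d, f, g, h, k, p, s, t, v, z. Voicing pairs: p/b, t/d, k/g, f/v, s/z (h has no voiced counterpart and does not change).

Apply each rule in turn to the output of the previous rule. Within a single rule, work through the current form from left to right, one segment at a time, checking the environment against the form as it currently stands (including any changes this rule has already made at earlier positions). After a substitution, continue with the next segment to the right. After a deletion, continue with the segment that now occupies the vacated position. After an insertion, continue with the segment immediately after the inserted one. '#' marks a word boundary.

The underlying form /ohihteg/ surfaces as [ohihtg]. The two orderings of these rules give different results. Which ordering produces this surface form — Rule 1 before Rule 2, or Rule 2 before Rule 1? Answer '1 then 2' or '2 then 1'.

Order 1 then 2:
  1 Medial Vowel Deletion: [ohihteg] → [ohihtg]
  2 Regressive Voicing Assimilation: [ohihtg] → [ohihdg]
  result: [ohihdg]
Order 2 then 1:
  2 Regressive Voicing Assimilation: no change — [ohihteg]
  1 Medial Vowel Deletion: [ohihteg] → [ohihtg]
  result: [ohihtg]

2 then 1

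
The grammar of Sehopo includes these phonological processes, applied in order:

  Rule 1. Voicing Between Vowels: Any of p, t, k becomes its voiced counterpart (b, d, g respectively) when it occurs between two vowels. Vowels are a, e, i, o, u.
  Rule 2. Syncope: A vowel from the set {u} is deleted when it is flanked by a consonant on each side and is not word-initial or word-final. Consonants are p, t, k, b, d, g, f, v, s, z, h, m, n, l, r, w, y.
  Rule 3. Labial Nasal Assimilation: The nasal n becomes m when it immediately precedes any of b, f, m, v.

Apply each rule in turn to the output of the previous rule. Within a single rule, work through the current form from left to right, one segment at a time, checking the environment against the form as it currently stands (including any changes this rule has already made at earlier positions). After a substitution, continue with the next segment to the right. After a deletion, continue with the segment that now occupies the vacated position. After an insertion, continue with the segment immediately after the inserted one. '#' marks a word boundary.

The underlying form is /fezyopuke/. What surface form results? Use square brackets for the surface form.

Rule 1 Voicing Between Vowels: [fezyopuke] → [fezyobuge]
Rule 2 Syncope: [fezyobuge] → [fezyobge]
Rule 3 Labial Nasal Assimilation: no change — [fezyobge]

[fezyobge]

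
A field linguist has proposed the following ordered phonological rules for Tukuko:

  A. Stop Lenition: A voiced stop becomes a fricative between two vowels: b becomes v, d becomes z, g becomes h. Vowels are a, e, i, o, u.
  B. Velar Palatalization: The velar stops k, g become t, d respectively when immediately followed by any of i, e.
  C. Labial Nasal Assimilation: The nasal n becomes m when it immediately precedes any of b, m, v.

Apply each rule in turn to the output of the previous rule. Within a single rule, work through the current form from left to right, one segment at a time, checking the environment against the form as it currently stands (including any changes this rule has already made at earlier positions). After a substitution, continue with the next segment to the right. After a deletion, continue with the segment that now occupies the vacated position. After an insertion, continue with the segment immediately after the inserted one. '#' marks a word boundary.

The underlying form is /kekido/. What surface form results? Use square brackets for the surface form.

[tetizo]

A Stop Lenition: [kekido] → [kekizo]
B Velar Palatalization: [kekizo] → [tetizo]
C Labial Nasal Assimilation: no change — [tetizo]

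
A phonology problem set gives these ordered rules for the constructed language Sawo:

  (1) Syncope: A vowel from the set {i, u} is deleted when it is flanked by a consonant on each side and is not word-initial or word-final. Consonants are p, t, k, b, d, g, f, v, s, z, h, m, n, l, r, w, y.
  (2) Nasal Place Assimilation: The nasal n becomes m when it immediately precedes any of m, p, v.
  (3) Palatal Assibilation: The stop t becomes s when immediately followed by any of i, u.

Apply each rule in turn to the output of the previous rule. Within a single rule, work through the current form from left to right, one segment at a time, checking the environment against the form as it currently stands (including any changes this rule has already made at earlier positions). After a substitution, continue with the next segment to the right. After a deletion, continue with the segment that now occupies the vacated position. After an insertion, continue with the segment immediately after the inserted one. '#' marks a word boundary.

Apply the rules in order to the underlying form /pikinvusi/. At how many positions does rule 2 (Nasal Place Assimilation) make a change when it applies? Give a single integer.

(1) Syncope: [pikinvusi] → [pknvsi]
(2) Nasal Place Assimilation: [pknvsi] → [pkmvsi]
(3) Palatal Assibilation: no change — [pkmvsi]
Rule 2 changed 1 position(s).

1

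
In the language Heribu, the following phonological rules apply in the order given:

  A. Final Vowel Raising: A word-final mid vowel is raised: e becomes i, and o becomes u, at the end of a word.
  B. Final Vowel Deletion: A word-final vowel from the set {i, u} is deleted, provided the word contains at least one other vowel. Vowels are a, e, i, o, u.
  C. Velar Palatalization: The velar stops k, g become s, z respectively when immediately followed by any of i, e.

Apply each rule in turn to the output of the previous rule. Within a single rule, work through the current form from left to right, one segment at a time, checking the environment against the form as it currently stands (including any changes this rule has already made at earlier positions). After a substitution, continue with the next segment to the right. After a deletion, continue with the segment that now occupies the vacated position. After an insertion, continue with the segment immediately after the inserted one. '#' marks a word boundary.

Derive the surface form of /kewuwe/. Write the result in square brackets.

A Final Vowel Raising: [kewuwe] → [kewuwi]
B Final Vowel Deletion: [kewuwi] → [kewuw]
C Velar Palatalization: [kewuw] → [sewuw]

[sewuw]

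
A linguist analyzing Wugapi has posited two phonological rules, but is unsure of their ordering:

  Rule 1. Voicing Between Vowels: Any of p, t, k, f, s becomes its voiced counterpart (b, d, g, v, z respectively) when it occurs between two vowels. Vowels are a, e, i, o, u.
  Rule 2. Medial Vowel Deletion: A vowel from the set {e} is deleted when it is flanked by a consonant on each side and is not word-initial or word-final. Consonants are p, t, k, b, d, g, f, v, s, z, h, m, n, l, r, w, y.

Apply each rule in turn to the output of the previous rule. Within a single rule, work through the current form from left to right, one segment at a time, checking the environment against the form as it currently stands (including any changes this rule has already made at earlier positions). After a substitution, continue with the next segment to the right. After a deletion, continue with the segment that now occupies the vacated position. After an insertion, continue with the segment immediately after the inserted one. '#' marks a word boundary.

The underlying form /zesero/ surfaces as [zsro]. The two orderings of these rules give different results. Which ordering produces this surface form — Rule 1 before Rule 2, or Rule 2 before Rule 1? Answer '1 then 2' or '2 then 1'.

2 then 1

Order 1 then 2:
  1 Voicing Between Vowels: [zesero] → [zezero]
  2 Medial Vowel Deletion: [zezero] → [zzro]
  result: [zzro]
Order 2 then 1:
  2 Medial Vowel Deletion: [zesero] → [zsro]
  1 Voicing Between Vowels: no change — [zsro]
  result: [zsro]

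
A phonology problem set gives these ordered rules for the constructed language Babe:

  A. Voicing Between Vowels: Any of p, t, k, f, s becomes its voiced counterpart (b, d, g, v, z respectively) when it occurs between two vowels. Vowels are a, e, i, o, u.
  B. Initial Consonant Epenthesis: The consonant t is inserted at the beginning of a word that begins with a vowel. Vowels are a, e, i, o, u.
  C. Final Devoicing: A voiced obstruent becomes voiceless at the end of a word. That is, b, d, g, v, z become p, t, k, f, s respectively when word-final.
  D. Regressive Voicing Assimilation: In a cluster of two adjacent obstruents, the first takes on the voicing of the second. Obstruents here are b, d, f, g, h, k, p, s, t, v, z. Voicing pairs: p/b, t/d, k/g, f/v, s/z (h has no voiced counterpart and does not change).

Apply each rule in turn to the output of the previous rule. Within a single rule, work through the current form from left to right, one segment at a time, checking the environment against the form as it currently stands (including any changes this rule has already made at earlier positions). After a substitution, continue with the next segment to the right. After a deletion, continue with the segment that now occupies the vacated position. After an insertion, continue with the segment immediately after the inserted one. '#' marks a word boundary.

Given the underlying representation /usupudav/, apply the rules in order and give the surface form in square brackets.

A Voicing Between Vowels: [usupudav] → [uzubudav]
B Initial Consonant Epenthesis: [uzubudav] → [tuzubudav]
C Final Devoicing: [tuzubudav] → [tuzubudaf]
D Regressive Voicing Assimilation: no change — [tuzubudaf]

[tuzubudaf]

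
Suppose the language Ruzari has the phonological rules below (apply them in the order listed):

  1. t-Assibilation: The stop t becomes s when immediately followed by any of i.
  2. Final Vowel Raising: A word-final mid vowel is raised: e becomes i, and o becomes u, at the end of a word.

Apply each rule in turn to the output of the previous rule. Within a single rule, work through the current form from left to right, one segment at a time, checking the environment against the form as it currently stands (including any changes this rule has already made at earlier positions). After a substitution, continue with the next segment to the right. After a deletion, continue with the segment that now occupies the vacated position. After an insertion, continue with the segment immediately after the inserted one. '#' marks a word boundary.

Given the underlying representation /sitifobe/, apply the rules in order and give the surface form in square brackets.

1 t-Assibilation: [sitifobe] → [sisifobe]
2 Final Vowel Raising: [sisifobe] → [sisifobi]

[sisifobi]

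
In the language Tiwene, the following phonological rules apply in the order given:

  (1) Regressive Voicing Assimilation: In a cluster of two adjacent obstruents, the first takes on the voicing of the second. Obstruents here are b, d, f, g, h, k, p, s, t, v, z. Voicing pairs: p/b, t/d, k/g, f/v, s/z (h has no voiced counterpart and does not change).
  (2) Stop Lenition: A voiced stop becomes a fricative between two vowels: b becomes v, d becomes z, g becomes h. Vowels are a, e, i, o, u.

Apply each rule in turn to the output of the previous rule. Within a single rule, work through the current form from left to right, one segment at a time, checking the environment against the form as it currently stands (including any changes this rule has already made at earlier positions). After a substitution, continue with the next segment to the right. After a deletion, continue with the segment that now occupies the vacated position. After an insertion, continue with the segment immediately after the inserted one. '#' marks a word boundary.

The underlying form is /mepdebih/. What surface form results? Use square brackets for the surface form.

[mebdevih]

(1) Regressive Voicing Assimilation: [mepdebih] → [mebdebih]
(2) Stop Lenition: [mebdebih] → [mebdevih]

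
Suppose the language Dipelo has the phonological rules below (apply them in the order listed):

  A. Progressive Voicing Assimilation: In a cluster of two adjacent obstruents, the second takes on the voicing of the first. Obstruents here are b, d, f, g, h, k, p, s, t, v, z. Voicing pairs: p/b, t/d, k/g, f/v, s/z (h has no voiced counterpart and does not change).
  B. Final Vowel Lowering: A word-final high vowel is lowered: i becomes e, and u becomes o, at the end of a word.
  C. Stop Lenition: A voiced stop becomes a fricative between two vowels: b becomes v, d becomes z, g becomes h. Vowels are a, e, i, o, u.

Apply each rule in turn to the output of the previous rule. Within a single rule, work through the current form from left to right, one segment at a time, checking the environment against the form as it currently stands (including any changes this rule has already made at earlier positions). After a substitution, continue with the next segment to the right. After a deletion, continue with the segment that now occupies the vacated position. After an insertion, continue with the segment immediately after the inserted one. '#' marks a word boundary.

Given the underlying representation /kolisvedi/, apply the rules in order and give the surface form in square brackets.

A Progressive Voicing Assimilation: [kolisvedi] → [kolisfedi]
B Final Vowel Lowering: [kolisfedi] → [kolisfede]
C Stop Lenition: [kolisfede] → [kolisfeze]

[kolisfeze]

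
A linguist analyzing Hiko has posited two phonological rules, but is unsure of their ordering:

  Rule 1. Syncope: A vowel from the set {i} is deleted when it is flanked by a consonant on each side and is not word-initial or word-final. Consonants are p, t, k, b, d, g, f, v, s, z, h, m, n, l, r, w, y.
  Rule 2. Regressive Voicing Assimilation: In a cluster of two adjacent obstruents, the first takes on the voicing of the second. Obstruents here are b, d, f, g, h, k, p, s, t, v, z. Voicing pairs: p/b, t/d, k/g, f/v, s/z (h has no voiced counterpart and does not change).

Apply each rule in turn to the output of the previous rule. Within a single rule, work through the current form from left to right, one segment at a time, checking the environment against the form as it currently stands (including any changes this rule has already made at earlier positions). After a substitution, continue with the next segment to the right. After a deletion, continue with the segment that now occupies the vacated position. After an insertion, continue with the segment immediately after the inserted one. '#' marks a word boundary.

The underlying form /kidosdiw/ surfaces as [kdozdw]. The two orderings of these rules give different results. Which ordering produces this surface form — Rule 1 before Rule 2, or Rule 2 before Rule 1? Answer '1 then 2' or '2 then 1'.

Order 1 then 2:
  1 Syncope: [kidosdiw] → [kdosdw]
  2 Regressive Voicing Assimilation: [kdosdw] → [gdozdw]
  result: [gdozdw]
Order 2 then 1:
  2 Regressive Voicing Assimilation: [kidosdiw] → [kidozdiw]
  1 Syncope: [kidozdiw] → [kdozdw]
  result: [kdozdw]

2 then 1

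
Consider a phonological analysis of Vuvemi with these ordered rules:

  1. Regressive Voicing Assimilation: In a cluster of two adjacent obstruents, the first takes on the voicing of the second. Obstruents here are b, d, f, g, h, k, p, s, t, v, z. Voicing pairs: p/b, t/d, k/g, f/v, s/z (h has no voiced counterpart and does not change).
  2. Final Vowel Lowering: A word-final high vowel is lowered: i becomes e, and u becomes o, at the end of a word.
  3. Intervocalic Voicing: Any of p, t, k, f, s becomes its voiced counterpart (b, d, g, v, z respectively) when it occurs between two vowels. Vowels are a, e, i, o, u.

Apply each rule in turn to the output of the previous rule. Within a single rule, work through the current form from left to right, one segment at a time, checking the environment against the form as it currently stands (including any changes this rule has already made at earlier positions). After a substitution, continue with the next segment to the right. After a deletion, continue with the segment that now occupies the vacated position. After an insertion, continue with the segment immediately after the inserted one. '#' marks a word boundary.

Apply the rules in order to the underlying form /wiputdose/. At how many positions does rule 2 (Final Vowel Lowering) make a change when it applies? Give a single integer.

0

1 Regressive Voicing Assimilation: [wiputdose] → [wipuddose]
2 Final Vowel Lowering: no change — [wipuddose]
3 Intervocalic Voicing: [wipuddose] → [wibuddoze]
Rule 2 changed 0 position(s).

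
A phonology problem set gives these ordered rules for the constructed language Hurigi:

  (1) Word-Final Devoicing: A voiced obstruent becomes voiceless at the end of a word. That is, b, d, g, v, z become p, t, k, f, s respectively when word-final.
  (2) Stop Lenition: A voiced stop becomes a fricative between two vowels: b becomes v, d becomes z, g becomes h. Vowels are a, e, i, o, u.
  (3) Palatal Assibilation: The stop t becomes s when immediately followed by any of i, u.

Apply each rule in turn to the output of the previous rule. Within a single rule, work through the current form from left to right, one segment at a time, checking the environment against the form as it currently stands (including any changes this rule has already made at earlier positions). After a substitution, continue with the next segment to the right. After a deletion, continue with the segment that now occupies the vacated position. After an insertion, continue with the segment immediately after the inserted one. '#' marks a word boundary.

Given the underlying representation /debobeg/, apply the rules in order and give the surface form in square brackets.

[devovek]

(1) Word-Final Devoicing: [debobeg] → [debobek]
(2) Stop Lenition: [debobek] → [devovek]
(3) Palatal Assibilation: no change — [devovek]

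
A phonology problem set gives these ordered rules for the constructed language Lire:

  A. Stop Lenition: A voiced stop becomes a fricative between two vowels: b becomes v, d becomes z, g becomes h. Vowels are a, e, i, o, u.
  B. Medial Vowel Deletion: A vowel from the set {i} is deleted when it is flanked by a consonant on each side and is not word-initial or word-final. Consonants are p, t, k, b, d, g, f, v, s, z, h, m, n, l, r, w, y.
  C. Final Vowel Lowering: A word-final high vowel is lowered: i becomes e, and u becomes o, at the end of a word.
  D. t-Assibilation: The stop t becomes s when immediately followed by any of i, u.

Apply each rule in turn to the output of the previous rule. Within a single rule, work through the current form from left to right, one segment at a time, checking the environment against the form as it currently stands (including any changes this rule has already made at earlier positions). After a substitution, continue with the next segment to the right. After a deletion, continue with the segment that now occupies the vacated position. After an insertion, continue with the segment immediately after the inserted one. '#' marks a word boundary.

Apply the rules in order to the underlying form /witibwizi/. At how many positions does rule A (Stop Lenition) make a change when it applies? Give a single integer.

0

A Stop Lenition: no change — [witibwizi]
B Medial Vowel Deletion: [witibwizi] → [wtbwzi]
C Final Vowel Lowering: [wtbwzi] → [wtbwze]
D t-Assibilation: no change — [wtbwze]
Rule A changed 0 position(s).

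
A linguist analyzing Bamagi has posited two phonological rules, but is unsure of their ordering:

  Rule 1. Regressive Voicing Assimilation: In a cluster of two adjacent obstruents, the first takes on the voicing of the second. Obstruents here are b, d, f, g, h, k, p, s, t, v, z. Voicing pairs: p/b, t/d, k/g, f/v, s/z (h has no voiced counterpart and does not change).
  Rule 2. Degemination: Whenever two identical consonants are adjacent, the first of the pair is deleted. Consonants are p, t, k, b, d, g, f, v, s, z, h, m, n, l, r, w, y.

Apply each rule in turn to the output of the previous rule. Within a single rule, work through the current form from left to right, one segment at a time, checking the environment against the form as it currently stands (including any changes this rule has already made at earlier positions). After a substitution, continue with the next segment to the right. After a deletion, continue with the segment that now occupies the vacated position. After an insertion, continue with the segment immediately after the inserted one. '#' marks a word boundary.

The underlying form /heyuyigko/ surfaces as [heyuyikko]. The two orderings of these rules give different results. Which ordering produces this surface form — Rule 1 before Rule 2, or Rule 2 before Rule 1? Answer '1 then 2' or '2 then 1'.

2 then 1

Order 1 then 2:
  1 Regressive Voicing Assimilation: [heyuyigko] → [heyuyikko]
  2 Degemination: [heyuyikko] → [heyuyiko]
  result: [heyuyiko]
Order 2 then 1:
  2 Degemination: no change — [heyuyigko]
  1 Regressive Voicing Assimilation: [heyuyigko] → [heyuyikko]
  result: [heyuyikko]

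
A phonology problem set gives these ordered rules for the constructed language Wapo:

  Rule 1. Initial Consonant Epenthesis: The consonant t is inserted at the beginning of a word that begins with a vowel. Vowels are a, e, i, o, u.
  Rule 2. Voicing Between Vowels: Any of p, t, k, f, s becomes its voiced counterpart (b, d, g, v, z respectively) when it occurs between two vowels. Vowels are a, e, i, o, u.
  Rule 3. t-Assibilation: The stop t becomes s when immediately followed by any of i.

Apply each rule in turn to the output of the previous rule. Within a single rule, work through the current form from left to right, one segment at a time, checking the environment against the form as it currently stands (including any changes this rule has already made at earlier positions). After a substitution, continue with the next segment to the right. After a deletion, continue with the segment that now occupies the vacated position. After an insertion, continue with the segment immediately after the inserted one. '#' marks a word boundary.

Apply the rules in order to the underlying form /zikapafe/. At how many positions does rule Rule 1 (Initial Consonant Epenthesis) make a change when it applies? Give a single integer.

Rule 1 Initial Consonant Epenthesis: no change — [zikapafe]
Rule 2 Voicing Between Vowels: [zikapafe] → [zigabave]
Rule 3 t-Assibilation: no change — [zigabave]
Rule Rule 1 changed 0 position(s).

0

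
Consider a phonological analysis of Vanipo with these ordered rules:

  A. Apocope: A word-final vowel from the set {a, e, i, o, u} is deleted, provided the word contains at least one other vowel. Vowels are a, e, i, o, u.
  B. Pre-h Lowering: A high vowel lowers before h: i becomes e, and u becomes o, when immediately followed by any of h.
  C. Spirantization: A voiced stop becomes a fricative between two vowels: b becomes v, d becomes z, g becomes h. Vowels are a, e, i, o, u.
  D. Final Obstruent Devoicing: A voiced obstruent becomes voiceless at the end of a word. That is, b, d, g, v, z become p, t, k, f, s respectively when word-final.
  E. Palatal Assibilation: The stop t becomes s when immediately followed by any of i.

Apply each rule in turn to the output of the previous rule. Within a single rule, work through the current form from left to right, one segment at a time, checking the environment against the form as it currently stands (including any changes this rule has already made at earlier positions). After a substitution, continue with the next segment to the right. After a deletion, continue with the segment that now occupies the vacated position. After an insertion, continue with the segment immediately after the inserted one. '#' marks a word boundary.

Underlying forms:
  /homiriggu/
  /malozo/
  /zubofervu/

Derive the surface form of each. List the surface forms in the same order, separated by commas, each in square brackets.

[homirigk], [malos], [zuvoferf]

/homiriggu/:
  A Apocope: [homiriggu] → [homirigg]
  B Pre-h Lowering: no change — [homirigg]
  C Spirantization: no change — [homirigg]
  D Final Obstruent Devoicing: [homirigg] → [homirigk]
  E Palatal Assibilation: no change — [homirigk]
/malozo/:
  A Apocope: [malozo] → [maloz]
  B Pre-h Lowering: no change — [maloz]
  C Spirantization: no change — [maloz]
  D Final Obstruent Devoicing: [maloz] → [malos]
  E Palatal Assibilation: no change — [malos]
/zubofervu/:
  A Apocope: [zubofervu] → [zuboferv]
  B Pre-h Lowering: no change — [zuboferv]
  C Spirantization: [zuboferv] → [zuvoferv]
  D Final Obstruent Devoicing: [zuvoferv] → [zuvoferf]
  E Palatal Assibilation: no change — [zuvoferf]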